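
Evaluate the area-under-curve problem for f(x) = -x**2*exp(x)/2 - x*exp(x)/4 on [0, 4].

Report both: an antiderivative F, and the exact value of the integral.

Recognize the product-rule pattern: f = u'v + uv' with u = -x**2/2 + 3*x/4 - 3/4, v = exp(x), so integration by parts undoes it.
F(x) = -x**2*exp(x)/2 + 3*x*exp(x)/4 - 3*exp(x)/4 is an antiderivative of f.
Check: d/dx[-x**2*exp(x)/2 + 3*x*exp(x)/4 - 3*exp(x)/4] = -x**2*exp(x)/2 - x*exp(x)/4 = f(x).
F(4) = -23*exp(4)/4; F(0) = -3/4.
Integral = F(4) - F(0) = 3/4 - 23*exp(4)/4.

Antiderivative: F(x) = -x**2*exp(x)/2 + 3*x*exp(x)/4 - 3*exp(x)/4; value = 3/4 - 23*exp(4)/4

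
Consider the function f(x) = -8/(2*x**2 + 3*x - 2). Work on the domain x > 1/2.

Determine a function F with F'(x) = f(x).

Factor the denominator ((x + 2)*(2*x - 1)) and decompose: f = -16/(5*(2*x - 1)) + 8/(5*(x + 2)); each piece integrates to a log, atan, or power term.
Check: d/dx[8*(-log(x - 1/2) + log(x + 2))/5] = -8/(2*x**2 + 3*x - 2) = f(x).

An antiderivative is F(x) = 8*(-log(x - 1/2) + log(x + 2))/5.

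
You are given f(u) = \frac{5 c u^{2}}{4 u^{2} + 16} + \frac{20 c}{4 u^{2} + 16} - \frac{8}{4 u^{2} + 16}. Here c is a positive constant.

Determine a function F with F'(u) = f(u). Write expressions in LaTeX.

Integrate term by term and add the pieces.
Check: d/du[\frac{5 c u - 4 \operatorname{atan}{\left(\frac{u}{2} \right)}}{4}] = \frac{5 c u^{2} + 20 c - 8}{4 u^{2} + 16}, which equals f(u).

An antiderivative is F(u) = \frac{5 c u - 4 \operatorname{atan}{\left(\frac{u}{2} \right)}}{4}.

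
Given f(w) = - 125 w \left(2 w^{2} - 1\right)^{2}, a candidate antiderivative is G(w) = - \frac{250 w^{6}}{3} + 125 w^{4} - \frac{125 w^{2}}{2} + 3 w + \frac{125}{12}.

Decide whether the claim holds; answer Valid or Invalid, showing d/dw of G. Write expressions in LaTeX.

d/dw[G] = - 500 w^{5} + 500 w^{3} - 125 w + 3
d/dw[G] - f(w) = 3 != 0.

Invalid: d/dw[G] - f = 3, which is not 0.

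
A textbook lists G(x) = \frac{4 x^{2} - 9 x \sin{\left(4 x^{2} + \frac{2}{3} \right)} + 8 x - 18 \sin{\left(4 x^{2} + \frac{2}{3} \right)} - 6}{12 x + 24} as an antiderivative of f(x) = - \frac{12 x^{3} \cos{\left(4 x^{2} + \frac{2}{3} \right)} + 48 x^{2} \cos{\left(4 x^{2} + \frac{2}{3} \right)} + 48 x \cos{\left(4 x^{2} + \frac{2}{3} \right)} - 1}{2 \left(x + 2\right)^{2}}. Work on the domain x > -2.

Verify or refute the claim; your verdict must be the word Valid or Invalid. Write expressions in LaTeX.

Invalid: d/dx[G] - f = \frac{1}{3}, which is not 0.

d/dx[G] = \frac{- 36 x^{3} \cos{\left(4 x^{2} + \frac{2}{3} \right)} - 144 x^{2} \cos{\left(4 x^{2} + \frac{2}{3} \right)} + 2 x^{2} - 144 x \cos{\left(4 x^{2} + \frac{2}{3} \right)} + 8 x + 11}{6 x^{2} + 24 x + 24}
d/dx[G] - f(x) = \frac{1}{3} != 0.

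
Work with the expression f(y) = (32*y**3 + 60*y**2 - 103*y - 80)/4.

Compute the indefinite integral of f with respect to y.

F(y) = (4*y**2 + 5*y - 16)**2/8 + C

f matches the chain-rule pattern g'(h)*h' with inner function h(y) = y**2 + 5*y/4 - 4; substituting u = h(y) collapses the integral.
Check: d/dy[(4*y**2 + 5*y - 16)**2/8] = 8*y**3 + 15*y**2 - 103*y/4 - 20, which equals f(y).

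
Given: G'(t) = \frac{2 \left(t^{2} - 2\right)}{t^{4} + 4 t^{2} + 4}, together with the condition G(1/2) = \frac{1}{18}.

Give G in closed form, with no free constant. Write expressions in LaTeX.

G(t) = - \frac{2 t}{t^{2} + 2} + \frac{1}{2}

Recognize the product-rule pattern: G'(t) = u'v + uv' with u = - 2 t, v = \frac{1}{t^{2} + 2}, so integration by parts undoes it.
A general antiderivative is - \frac{2 t}{t^{2} + 2} + C.
The condition gives C = \frac{1}{18} - (- \frac{4}{9}) = \frac{1}{2}.
So G(t) = - \frac{2 t}{t^{2} + 2} + \frac{1}{2}.
Check: d/dt[- \frac{2 t}{t^{2} + 2} + \frac{1}{2}] = \frac{2 t^{2} - 4}{t^{4} + 4 t^{2} + 4}, which equals G'(t).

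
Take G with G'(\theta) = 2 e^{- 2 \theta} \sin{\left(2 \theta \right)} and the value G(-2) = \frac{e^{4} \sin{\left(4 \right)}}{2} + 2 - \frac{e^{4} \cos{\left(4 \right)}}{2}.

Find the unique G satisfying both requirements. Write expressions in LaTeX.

Whatever form G(\theta) takes, its d/d\theta must return the stated G'(\theta).
A general antiderivative is - \frac{e^{- 2 \theta} \sin{\left(2 \theta \right)}}{2} - \frac{e^{- 2 \theta} \cos{\left(2 \theta \right)}}{2} + C.
The condition gives C = \frac{e^{4} \sin{\left(4 \right)}}{2} + 2 - \frac{e^{4} \cos{\left(4 \right)}}{2} - (\frac{e^{4} \sin{\left(4 \right)}}{2} - \frac{e^{4} \cos{\left(4 \right)}}{2}) = 2.
So G(\theta) = 2 - \frac{e^{- 2 \theta} \sin{\left(2 \theta \right)}}{2} - \frac{e^{- 2 \theta} \cos{\left(2 \theta \right)}}{2}.
Check: d/d\theta[2 - \frac{e^{- 2 \theta} \sin{\left(2 \theta \right)}}{2} - \frac{e^{- 2 \theta} \cos{\left(2 \theta \right)}}{2}] = 2 e^{- 2 \theta} \sin{\left(2 \theta \right)} = G'(\theta).

G(\theta) = 2 - \frac{e^{- 2 \theta} \sin{\left(2 \theta \right)}}{2} - \frac{e^{- 2 \theta} \cos{\left(2 \theta \right)}}{2}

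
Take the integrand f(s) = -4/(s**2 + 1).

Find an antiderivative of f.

Differentiate the proposed F(s) back; it has to land on f(s) exactly.
Check: d/ds[-4*atan(s)] = -4/(s**2 + 1) = f(s).

An antiderivative is F(s) = -4*atan(s).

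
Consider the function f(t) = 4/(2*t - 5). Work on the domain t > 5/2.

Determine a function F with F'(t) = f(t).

Check any antiderivative F(t) by computing F'(t) and comparing it with f(t).
Check: d/dt[2*log(t - 5/2)] = 4/(2*t - 5) = f(t).

An antiderivative is F(t) = 2*log(t - 5/2).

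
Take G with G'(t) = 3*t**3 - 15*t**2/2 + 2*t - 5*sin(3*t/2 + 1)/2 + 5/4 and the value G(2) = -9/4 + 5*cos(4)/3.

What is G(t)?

The integrand splits into summands that can be handled one at a time.
A general antiderivative is 3*t**4/4 - 5*t**3/2 + t**2 + 5*t/4 + 5*cos(3*t/2 + 1)/3 - 5/4 + C.
The condition gives C = -9/4 + 5*cos(4)/3 - (-11/4 + 5*cos(4)/3) = 1/2.
So G(t) = 3*t**4/4 - 5*t**3/2 + t**2 + 5*t/4 + 5*cos(3*t/2 + 1)/3 - 3/4.
Check: d/dt[3*t**4/4 - 5*t**3/2 + t**2 + 5*t/4 + 5*cos(3*t/2 + 1)/3 - 3/4] = 3*t**3 - 15*t**2/2 + 2*t - 5*sin(3*t/2 + 1)/2 + 5/4 = G'(t).

G(t) = 3*t**4/4 - 5*t**3/2 + t**2 + 5*t/4 + 5*cos(3*t/2 + 1)/3 - 3/4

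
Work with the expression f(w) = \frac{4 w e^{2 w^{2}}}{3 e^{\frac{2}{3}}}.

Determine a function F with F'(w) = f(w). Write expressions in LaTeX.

The substitution u = 2 w^{2} - \frac{2}{3} works: f is exactly (dF/du)*(du/dw) for that inner function.
Check: d/dw[\frac{e^{2 w^{2}}}{3 e^{\frac{2}{3}}}] = \frac{4 w e^{2 w^{2}}}{3 e^{\frac{2}{3}}} = f(w).

An antiderivative is F(w) = \frac{e^{2 w^{2}}}{3 e^{\frac{2}{3}}}.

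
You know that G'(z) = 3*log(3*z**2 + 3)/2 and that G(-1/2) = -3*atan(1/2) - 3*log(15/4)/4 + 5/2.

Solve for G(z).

A candidate passes only if d/dz[G] lands on the given G'(z) exactly.
A general antiderivative is 3*z*log(3*z**2 + 3)/2 - 3*z + 3*atan(z) + C.
The condition gives C = -3*atan(1/2) - 3*log(15/4)/4 + 5/2 - (-3*atan(1/2) - 3*log(15/4)/4 + 3/2) = 1.
So G(z) = 3*z*log(3*z**2 + 3)/2 - 3*z + 3*atan(z) + 1.
Check: d/dz[3*z*log(3*z**2 + 3)/2 - 3*z + 3*atan(z) + 1] = 3*log(z**2 + 1)/2 + 3*log(3)/2, which equals G'(z).

G(z) = 3*z*log(3*z**2 + 3)/2 - 3*z + 3*atan(z) + 1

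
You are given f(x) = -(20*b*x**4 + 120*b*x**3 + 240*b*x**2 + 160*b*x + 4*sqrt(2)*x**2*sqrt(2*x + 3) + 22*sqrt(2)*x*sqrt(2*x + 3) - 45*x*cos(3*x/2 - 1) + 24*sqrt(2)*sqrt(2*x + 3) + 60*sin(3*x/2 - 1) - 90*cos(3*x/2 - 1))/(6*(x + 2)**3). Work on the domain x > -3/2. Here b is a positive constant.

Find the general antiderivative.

A candidate is checked by its d/dx: the result must match f(x).
Check: d/dx[-5*b*x**2/3 + 2*(-4*(x + 3/2)**(5/2)/3 + 5*sin(3*x/2 - 1)/2)/(x + 2)**2] = (-20*b*x**4 - 120*b*x**3 - 240*b*x**2 - 160*b*x - 4*sqrt(2)*x**2*sqrt(2*x + 3) - 22*sqrt(2)*x*sqrt(2*x + 3) + 45*x*cos(3*x/2 - 1) - 24*sqrt(2)*sqrt(2*x + 3) - 60*sin(3*x/2 - 1) + 90*cos(3*x/2 - 1))/(6*x**3 + 36*x**2 + 72*x + 48), which equals f(x).

F(x) = -5*b*x**2/3 + 2*(-4*(x + 3/2)**(5/2)/3 + 5*sin(3*x/2 - 1)/2)/(x + 2)**2 + C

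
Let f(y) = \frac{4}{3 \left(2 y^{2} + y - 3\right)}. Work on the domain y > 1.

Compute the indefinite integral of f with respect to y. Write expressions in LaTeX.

The denominator factors as 3 \left(y - 1\right) \left(2 y + 3\right); partial fractions split f into directly integrable pieces: - \frac{8}{15 \left(2 y + 3\right)} + \frac{4}{15 \left(y - 1\right)}.
Check: d/dy[\frac{4 \log{\left(y - 1 \right)}}{15} - \frac{4 \log{\left(y + \frac{3}{2} \right)}}{15}] = \frac{4}{6 y^{2} + 3 y - 9}, which equals f(y).

F(y) = \frac{4 \log{\left(y - 1 \right)}}{15} - \frac{4 \log{\left(y + \frac{3}{2} \right)}}{15} + C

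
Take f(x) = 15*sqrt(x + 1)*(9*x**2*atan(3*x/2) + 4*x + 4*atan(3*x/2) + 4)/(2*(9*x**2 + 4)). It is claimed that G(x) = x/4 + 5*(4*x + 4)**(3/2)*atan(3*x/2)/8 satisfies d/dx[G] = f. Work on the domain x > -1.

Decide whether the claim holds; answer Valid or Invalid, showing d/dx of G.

d/dx[G] = (270*x**2*sqrt(x + 1)*atan(3*x/2) + 9*x**2 + 120*x*sqrt(x + 1) + 120*sqrt(x + 1)*atan(3*x/2) + 120*sqrt(x + 1) + 4)/(36*x**2 + 16)
d/dx[G] - f(x) = 1/4 != 0.

Invalid: d/dx[G] - f = 1/4, which is not 0.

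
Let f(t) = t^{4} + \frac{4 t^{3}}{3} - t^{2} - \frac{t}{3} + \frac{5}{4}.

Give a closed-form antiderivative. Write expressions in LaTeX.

Integrate term by term and add the pieces.
Check: d/dt[\frac{t \left(12 t^{4} + 20 t^{3} - 20 t^{2} - 10 t + 75\right)}{60}] = t^{4} + \frac{4 t^{3}}{3} - t^{2} - \frac{t}{3} + \frac{5}{4} = f(t).

An antiderivative is F(t) = \frac{t \left(12 t^{4} + 20 t^{3} - 20 t^{2} - 10 t + 75\right)}{60}.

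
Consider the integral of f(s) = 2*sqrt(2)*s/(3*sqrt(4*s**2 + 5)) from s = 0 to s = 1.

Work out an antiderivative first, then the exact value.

f matches the chain-rule pattern g'(h)*h' with inner function h(s) = 2*s**2 + 5/2; substituting u = h(s) collapses the integral.
F(s) = sqrt(2)*sqrt(4*s**2 + 5)/6 is an antiderivative of f.
Check: d/ds[sqrt(2)*sqrt(4*s**2 + 5)/6] = 2*sqrt(2)*s/(3*sqrt(4*s**2 + 5)) = f(s).
F(1) = sqrt(2)/2; F(0) = sqrt(10)/6.
Integral = F(1) - F(0) = -sqrt(10)/6 + sqrt(2)/2.

Antiderivative: F(s) = sqrt(2)*sqrt(4*s**2 + 5)/6; value = -sqrt(10)/6 + sqrt(2)/2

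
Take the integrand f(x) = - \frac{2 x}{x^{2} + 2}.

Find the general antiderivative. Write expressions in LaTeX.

The substitution u = x^{2} + 2 works: f is exactly (dF/du)*(du/dx) for that inner function.
Check: d/dx[- \log{\left(x^{2} + 2 \right)}] = - \frac{2 x}{x^{2} + 2} = f(x).

F(x) = - \log{\left(x^{2} + 2 \right)} + C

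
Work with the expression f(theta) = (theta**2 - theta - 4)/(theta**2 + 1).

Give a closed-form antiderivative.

An antiderivative is F(theta) = -(-2*theta + log(theta**2 + 1) + 10*atan(theta))/2.

Since d/dtheta undoes antidifferentiation here, F'(theta) = f(theta) is required of F(theta).
Check: d/dtheta[-(-2*theta + log(theta**2 + 1) + 10*atan(theta))/2] = (theta**2 - theta - 4)/(theta**2 + 1) = f(theta).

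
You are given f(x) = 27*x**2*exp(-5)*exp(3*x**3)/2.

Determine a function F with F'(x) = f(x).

An antiderivative is F(x) = 3*exp(-5)*exp(3*x**3)/2.

f matches the chain-rule pattern g'(h)*h' with inner function h(x) = 3*x**3 - 5; substituting u = h(x) collapses the integral.
Check: d/dx[3*exp(-5)*exp(3*x**3)/2] = 27*x**2*exp(-5)*exp(3*x**3)/2 = f(x).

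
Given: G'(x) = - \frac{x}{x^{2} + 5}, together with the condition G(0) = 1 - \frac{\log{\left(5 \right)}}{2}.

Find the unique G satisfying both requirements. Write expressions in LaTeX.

G(x) = 1 - \frac{\log{\left(x^{2} + 5 \right)}}{2}

The substitution u = x^{2} + 5 works: G'(x) is exactly (dG/du)*(du/dx) for that inner function.
A general antiderivative is - \frac{\log{\left(x^{2} + 5 \right)}}{2} + C.
The condition gives C = 1 - \frac{\log{\left(5 \right)}}{2} - (- \frac{\log{\left(5 \right)}}{2}) = 1.
So G(x) = 1 - \frac{\log{\left(x^{2} + 5 \right)}}{2}.
Check: d/dx[1 - \frac{\log{\left(x^{2} + 5 \right)}}{2}] = - \frac{x}{x^{2} + 5} = G'(x).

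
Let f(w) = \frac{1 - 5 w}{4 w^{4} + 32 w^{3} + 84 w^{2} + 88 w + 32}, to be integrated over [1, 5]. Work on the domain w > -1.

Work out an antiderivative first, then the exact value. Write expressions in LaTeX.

Factor the denominator (4 \left(w + 1\right)^{2} \left(w + 2\right) \left(w + 4\right)) and decompose: f = - \frac{7}{24 \left(w + 4\right)} + \frac{11}{8 \left(w + 2\right)} - \frac{13}{12 \left(w + 1\right)} + \frac{1}{2 \left(w + 1\right)^{2}}; each piece integrates to a log, atan, or power term.
F(w) = \frac{- 26 \left(w + 1\right) \log{\left(w + 1 \right)} + 33 \left(w + 1\right) \log{\left(w + 2 \right)} - 7 \left(w + 1\right) \log{\left(w + 4 \right)} - 12}{24 \left(w + 1\right)} is an antiderivative of f.
Check: d/dw[\frac{- 26 \left(w + 1\right) \log{\left(w + 1 \right)} + 33 \left(w + 1\right) \log{\left(w + 2 \right)} - 7 \left(w + 1\right) \log{\left(w + 4 \right)} - 12}{24 \left(w + 1\right)}] = \frac{1 - 5 w}{4 w^{4} + 32 w^{3} + 84 w^{2} + 88 w + 32} = f(w).
F(5) = - \frac{13 \log{\left(6 \right)}}{12} - \frac{7 \log{\left(9 \right)}}{24} - \frac{1}{12} + \frac{11 \log{\left(7 \right)}}{8}; F(1) = - \frac{13 \log{\left(2 \right)}}{12} - \frac{7 \log{\left(5 \right)}}{24} - \frac{1}{4} + \frac{11 \log{\left(3 \right)}}{8}.
Integral = F(5) - F(1) = - \frac{13 \log{\left(6 \right)}}{12} - \frac{11 \log{\left(3 \right)}}{8} - \frac{7 \log{\left(9 \right)}}{24} + \frac{1}{6} + \frac{7 \log{\left(5 \right)}}{24} + \frac{13 \log{\left(2 \right)}}{12} + \frac{11 \log{\left(7 \right)}}{8}.

Antiderivative: F(w) = \frac{- 26 \left(w + 1\right) \log{\left(w + 1 \right)} + 33 \left(w + 1\right) \log{\left(w + 2 \right)} - 7 \left(w + 1\right) \log{\left(w + 4 \right)} - 12}{24 \left(w + 1\right)}; value = - \frac{13 \log{\left(6 \right)}}{12} - \frac{11 \log{\left(3 \right)}}{8} - \frac{7 \log{\left(9 \right)}}{24} + \frac{1}{6} + \frac{7 \log{\left(5 \right)}}{24} + \frac{13 \log{\left(2 \right)}}{12} + \frac{11 \log{\left(7 \right)}}{8}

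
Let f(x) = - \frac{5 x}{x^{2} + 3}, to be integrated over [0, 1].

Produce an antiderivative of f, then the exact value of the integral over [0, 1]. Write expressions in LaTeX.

Antiderivative: F(x) = - \frac{5 \log{\left(2 x^{2} + 6 \right)}}{2}; value = - \frac{5 \log{\left(8 \right)}}{2} + \frac{5 \log{\left(6 \right)}}{2}

f matches the chain-rule pattern g'(h)*h' with inner function h(x) = 2 x^{2} + 6; substituting u = h(x) collapses the integral.
F(x) = - \frac{5 \log{\left(2 x^{2} + 6 \right)}}{2} is an antiderivative of f.
Check: d/dx[- \frac{5 \log{\left(2 x^{2} + 6 \right)}}{2}] = - \frac{5 x}{x^{2} + 3} = f(x).
F(1) = - \frac{5 \log{\left(8 \right)}}{2}; F(0) = - \frac{5 \log{\left(6 \right)}}{2}.
Integral = F(1) - F(0) = - \frac{5 \log{\left(8 \right)}}{2} + \frac{5 \log{\left(6 \right)}}{2}.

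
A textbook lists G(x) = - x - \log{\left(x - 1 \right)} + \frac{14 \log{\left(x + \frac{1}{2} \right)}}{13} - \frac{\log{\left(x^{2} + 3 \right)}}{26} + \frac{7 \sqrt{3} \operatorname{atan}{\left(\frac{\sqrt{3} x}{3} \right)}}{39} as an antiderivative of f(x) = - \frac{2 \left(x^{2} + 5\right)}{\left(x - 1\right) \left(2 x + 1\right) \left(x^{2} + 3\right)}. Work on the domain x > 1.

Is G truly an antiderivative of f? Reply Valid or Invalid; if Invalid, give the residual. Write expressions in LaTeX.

Invalid: d/dx[G] - f = -1, which is not 0.

d/dx[G] = \frac{- 2 x^{4} + x^{3} - 7 x^{2} + 3 x - 7}{2 x^{4} - x^{3} + 5 x^{2} - 3 x - 3}
d/dx[G] - f(x) = -1 != 0.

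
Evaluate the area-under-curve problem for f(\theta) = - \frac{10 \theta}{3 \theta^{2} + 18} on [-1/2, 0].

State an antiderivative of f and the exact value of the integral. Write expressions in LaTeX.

Antiderivative: F(\theta) = - \frac{5 \log{\left(\theta^{2} + 6 \right)}}{3}; value = - \frac{5 \log{\left(6 \right)}}{3} + \frac{5 \log{\left(\frac{25}{4} \right)}}{3}

The substitution u = \theta^{2} + 6 works: f is exactly (dF/du)*(du/d\theta) for that inner function.
F(\theta) = - \frac{5 \log{\left(\theta^{2} + 6 \right)}}{3} is an antiderivative of f.
Check: d/d\theta[- \frac{5 \log{\left(\theta^{2} + 6 \right)}}{3}] = - \frac{10 \theta}{3 \theta^{2} + 18} = f(\theta).
F(0) = - \frac{5 \log{\left(6 \right)}}{3}; F(-1/2) = - \frac{5 \log{\left(\frac{25}{4} \right)}}{3}.
Integral = F(0) - F(-1/2) = - \frac{5 \log{\left(6 \right)}}{3} + \frac{5 \log{\left(\frac{25}{4} \right)}}{3}.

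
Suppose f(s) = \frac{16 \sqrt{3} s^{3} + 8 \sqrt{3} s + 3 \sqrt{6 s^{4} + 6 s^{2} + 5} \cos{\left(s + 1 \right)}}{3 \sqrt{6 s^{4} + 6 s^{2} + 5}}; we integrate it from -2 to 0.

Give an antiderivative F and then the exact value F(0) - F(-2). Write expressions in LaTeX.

An antiderivative F(s) passes only if d/ds[F] lands on f(s) exactly.
F(s) = \frac{4 \sqrt{2 s^{4} + 2 s^{2} + \frac{5}{3}}}{3} + \sin{\left(s + 1 \right)} is an antiderivative of f.
Check: d/ds[\frac{4 \sqrt{2 s^{4} + 2 s^{2} + \frac{5}{3}}}{3} + \sin{\left(s + 1 \right)}] = \frac{16 \sqrt{3} s^{3} + 8 \sqrt{3} s + 3 \sqrt{6 s^{4} + 6 s^{2} + 5} \cos{\left(s + 1 \right)}}{3 \sqrt{6 s^{4} + 6 s^{2} + 5}} = f(s).
F(0) = \sin{\left(1 \right)} + \frac{4 \sqrt{15}}{9}; F(-2) = - \sin{\left(1 \right)} + \frac{20 \sqrt{15}}{9}.
Integral = F(0) - F(-2) = - \frac{16 \sqrt{15}}{9} + 2 \sin{\left(1 \right)}.

Antiderivative: F(s) = \frac{4 \sqrt{2 s^{4} + 2 s^{2} + \frac{5}{3}}}{3} + \sin{\left(s + 1 \right)}; value = - \frac{16 \sqrt{15}}{9} + 2 \sin{\left(1 \right)}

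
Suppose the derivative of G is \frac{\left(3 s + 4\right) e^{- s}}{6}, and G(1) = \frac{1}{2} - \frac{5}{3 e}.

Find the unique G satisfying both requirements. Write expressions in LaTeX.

G'(s) has the shape u'v + uv' for u = - \frac{s}{2} - \frac{7}{6} and v = e^{- s} — it is the derivative of the product u*v.
A general antiderivative is \frac{\left(- 3 s - 7\right) e^{- s}}{6} + C.
The condition gives C = \frac{1}{2} - \frac{5}{3 e} - (- \frac{5}{3 e}) = \frac{1}{2}.
So G(s) = \frac{\left(- 3 s + 3 e^{s} - 7\right) e^{- s}}{6}.
Check: d/ds[\frac{\left(- 3 s + 3 e^{s} - 7\right) e^{- s}}{6}] = \frac{\left(3 s + 4\right) e^{- s}}{6} = G'(s).

G(s) = \frac{\left(- 3 s + 3 e^{s} - 7\right) e^{- s}}{6}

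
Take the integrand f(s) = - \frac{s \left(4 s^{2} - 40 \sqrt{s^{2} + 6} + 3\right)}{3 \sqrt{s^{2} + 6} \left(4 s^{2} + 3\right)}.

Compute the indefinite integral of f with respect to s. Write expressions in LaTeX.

F(s) = \frac{- \sqrt{s^{2} + 6} + 5 \log{\left(4 s^{2} + 3 \right)}}{3} + C

For F(s) to be correct the identity F'(s) - f(s) = 0 must hold.
Check: d/ds[\frac{- \sqrt{s^{2} + 6} + 5 \log{\left(4 s^{2} + 3 \right)}}{3}] = \frac{- 4 s^{3} + 40 s \sqrt{s^{2} + 6} - 3 s}{12 s^{2} \sqrt{s^{2} + 6} + 9 \sqrt{s^{2} + 6}}, which equals f(s).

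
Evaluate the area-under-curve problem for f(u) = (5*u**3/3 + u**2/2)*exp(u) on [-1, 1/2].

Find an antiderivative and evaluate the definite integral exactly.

Antiderivative: F(u) = (2*u - 3)*(5*u**2 - 6*u + 18)*exp(u)/6; value = -65*exp(1/2)/12 + 145*exp(-1)/6

Recognize the product-rule pattern: f = v'r + vr' with v = 5*u**3/3 - 9*u**2/2 + 9*u - 9, r = exp(u), so integration by parts undoes it.
F(u) = (2*u - 3)*(5*u**2 - 6*u + 18)*exp(u)/6 is an antiderivative of f.
Check: d/du[(2*u - 3)*(5*u**2 - 6*u + 18)*exp(u)/6] = 5*u**3*exp(u)/3 + u**2*exp(u)/2, which equals f(u).
F(1/2) = -65*exp(1/2)/12; F(-1) = -145*exp(-1)/6.
Integral = F(1/2) - F(-1) = -65*exp(1/2)/12 + 145*exp(-1)/6.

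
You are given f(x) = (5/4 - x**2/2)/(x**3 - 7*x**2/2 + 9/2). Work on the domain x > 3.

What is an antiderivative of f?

An antiderivative is F(x) = (-65*log(x - 3) - 4*log(x - 3/2) + 9*log(x + 1))/120.

The denominator factors as 2*(x - 3)*(x + 1)*(2*x - 3); partial fractions split f into directly integrable pieces: -1/(15*(2*x - 3)) + 3/(40*(x + 1)) - 13/(24*(x - 3)).
Check: d/dx[(-65*log(x - 3) - 4*log(x - 3/2) + 9*log(x + 1))/120] = (5 - 2*x**2)/(4*x**3 - 14*x**2 + 18), which equals f(x).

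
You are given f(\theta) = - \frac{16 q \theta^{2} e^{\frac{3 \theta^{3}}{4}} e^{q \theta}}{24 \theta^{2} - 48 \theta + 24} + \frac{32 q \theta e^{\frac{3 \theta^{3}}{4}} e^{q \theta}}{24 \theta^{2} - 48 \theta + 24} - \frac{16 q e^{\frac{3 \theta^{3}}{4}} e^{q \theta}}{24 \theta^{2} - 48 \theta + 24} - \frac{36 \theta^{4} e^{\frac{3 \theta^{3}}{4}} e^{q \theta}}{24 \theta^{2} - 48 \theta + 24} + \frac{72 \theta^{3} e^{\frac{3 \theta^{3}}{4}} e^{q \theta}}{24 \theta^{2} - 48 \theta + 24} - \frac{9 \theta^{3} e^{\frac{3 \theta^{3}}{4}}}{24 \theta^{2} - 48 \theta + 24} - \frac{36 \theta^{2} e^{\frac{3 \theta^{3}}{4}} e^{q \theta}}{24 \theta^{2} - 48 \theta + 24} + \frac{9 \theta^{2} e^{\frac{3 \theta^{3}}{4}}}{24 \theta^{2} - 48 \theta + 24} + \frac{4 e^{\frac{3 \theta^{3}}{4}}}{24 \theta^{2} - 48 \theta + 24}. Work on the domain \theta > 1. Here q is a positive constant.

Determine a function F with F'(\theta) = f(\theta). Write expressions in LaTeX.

An antiderivative is F(\theta) = - \frac{\left(4 \theta e^{q \theta} - 4 e^{q \theta} + 1\right) e^{\frac{3 \theta^{3}}{4}}}{6 \left(\theta - 1\right)}.

Recognize the product-rule pattern: f = u'v + uv' with u = - \frac{2 e^{q \theta}}{3} - \frac{1}{3 \left(2 \theta - 2\right)}, v = e^{\frac{3 \theta^{3}}{4}}, so integration by parts undoes it.
Check: d/d\theta[- \frac{\left(4 \theta e^{q \theta} - 4 e^{q \theta} + 1\right) e^{\frac{3 \theta^{3}}{4}}}{6 \left(\theta - 1\right)}] = \frac{- 16 q \theta^{2} e^{\frac{3 \theta^{3}}{4}} e^{q \theta} + 32 q \theta e^{\frac{3 \theta^{3}}{4}} e^{q \theta} - 16 q e^{\frac{3 \theta^{3}}{4}} e^{q \theta} - 36 \theta^{4} e^{\frac{3 \theta^{3}}{4}} e^{q \theta} + 72 \theta^{3} e^{\frac{3 \theta^{3}}{4}} e^{q \theta} - 9 \theta^{3} e^{\frac{3 \theta^{3}}{4}} - 36 \theta^{2} e^{\frac{3 \theta^{3}}{4}} e^{q \theta} + 9 \theta^{2} e^{\frac{3 \theta^{3}}{4}} + 4 e^{\frac{3 \theta^{3}}{4}}}{24 \theta^{2} - 48 \theta + 24}, which equals f(\theta).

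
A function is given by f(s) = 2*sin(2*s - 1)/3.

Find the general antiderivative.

For F(s) to be correct the identity F'(s) - f(s) = 0 must hold.
Check: d/ds[-cos(2*s - 1)/3] = 2*sin(2*s - 1)/3 = f(s).

F(s) = -cos(2*s - 1)/3 + C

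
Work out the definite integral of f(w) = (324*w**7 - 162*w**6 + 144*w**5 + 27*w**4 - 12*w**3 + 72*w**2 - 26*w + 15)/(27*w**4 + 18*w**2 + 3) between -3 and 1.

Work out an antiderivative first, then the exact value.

An antiderivative F(w) passes only if d/dw[F] lands on f(w) exactly.
F(w) = 3*w**4 - 2*w**3 - 4*w**2/3 + 5*w + 4/(3*(4*w**2 + 4/3)) is an antiderivative of f.
Check: d/dw[3*w**4 - 2*w**3 - 4*w**2/3 + 5*w + 4/(3*(4*w**2 + 4/3))] = (324*w**7 - 162*w**6 + 144*w**5 + 27*w**4 - 12*w**3 + 72*w**2 - 26*w + 15)/(27*w**4 + 18*w**2 + 3) = f(w).
F(1) = 59/12; F(-3) = 7561/28.
Integral = F(1) - F(-3) = -11135/42.

Antiderivative: F(w) = 3*w**4 - 2*w**3 - 4*w**2/3 + 5*w + 4/(3*(4*w**2 + 4/3)); value = -11135/42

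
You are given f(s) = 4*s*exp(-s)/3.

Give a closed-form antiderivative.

An antiderivative is F(s) = -4*(s + 1)*exp(-s)/3.

f has the shape u'v + uv' for u = -4*s/3 - 4/3 and v = exp(-s) — it is the derivative of the product u*v.
Check: d/ds[-4*(s + 1)*exp(-s)/3] = 4*s*exp(-s)/3 = f(s).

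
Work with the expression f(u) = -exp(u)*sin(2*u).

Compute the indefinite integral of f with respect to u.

A candidate is checked by its d/du: the result must match f(u).
Check: d/du[(-sin(2*u) + 2*cos(2*u))*exp(u)/5] = -exp(u)*sin(2*u) = f(u).

F(u) = (-sin(2*u) + 2*cos(2*u))*exp(u)/5 + C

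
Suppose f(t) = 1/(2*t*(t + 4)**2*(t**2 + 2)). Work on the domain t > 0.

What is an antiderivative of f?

Factor the denominator (2*t*(t + 4)**2*(t**2 + 2)) and decompose: f = -(7*t + 8)/(648*(t**2 + 2)) - 25/(5184*(t + 4)) - 1/(144*(t + 4)**2) + 1/(64*t); each piece integrates to a log, atan, or power term.
Check: d/dt[log(t)/64 - 25*log(t + 4)/5184 - 7*log(t**2 + 2)/1296 - sqrt(2)*atan(sqrt(2)*t/2)/162 + 1/(144*t + 576)] = 1/(2*t**5 + 16*t**4 + 36*t**3 + 32*t**2 + 64*t), which equals f(t).

An antiderivative is F(t) = log(t)/64 - 25*log(t + 4)/5184 - 7*log(t**2 + 2)/1296 - sqrt(2)*atan(sqrt(2)*t/2)/162 + 1/(144*t + 576).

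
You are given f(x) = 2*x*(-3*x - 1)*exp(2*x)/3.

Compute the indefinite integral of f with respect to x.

Recognize the product-rule pattern: f = u'v + uv' with u = -x**2 + 2*x/3 - 1/3, v = exp(2*x), so integration by parts undoes it.
Check: d/dx[-x**2*exp(2*x) + 2*x*exp(2*x)/3 - exp(2*x)/3] = -2*x**2*exp(2*x) - 2*x*exp(2*x)/3, which equals f(x).

F(x) = -x**2*exp(2*x) + 2*x*exp(2*x)/3 - exp(2*x)/3 + C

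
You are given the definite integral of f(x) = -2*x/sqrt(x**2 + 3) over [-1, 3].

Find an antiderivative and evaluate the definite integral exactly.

The substitution u = x**2 + 3 works: f is exactly (dF/du)*(du/dx) for that inner function.
F(x) = -2*sqrt(x**2 + 3) is an antiderivative of f.
Check: d/dx[-2*sqrt(x**2 + 3)] = -2*x/sqrt(x**2 + 3) = f(x).
F(3) = -4*sqrt(3); F(-1) = -4.
Integral = F(3) - F(-1) = 4 - 4*sqrt(3).

Antiderivative: F(x) = -2*sqrt(x**2 + 3); value = 4 - 4*sqrt(3)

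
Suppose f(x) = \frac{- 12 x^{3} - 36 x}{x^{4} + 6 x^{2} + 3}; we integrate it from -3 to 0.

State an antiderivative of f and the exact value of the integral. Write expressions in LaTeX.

Antiderivative: F(x) = - 3 \log{\left(\frac{2 x^{4}}{3} + 4 x^{2} + 2 \right)}; value = - 3 \log{\left(2 \right)} + 3 \log{\left(92 \right)}

The substitution u = \frac{2 x^{4}}{3} + 4 x^{2} + 2 works: f is exactly (dF/du)*(du/dx) for that inner function.
F(x) = - 3 \log{\left(\frac{2 x^{4}}{3} + 4 x^{2} + 2 \right)} is an antiderivative of f.
Check: d/dx[- 3 \log{\left(\frac{2 x^{4}}{3} + 4 x^{2} + 2 \right)}] = \frac{- 12 x^{3} - 36 x}{x^{4} + 6 x^{2} + 3} = f(x).
F(0) = - 3 \log{\left(2 \right)}; F(-3) = - 3 \log{\left(92 \right)}.
Integral = F(0) - F(-3) = - 3 \log{\left(2 \right)} + 3 \log{\left(92 \right)}.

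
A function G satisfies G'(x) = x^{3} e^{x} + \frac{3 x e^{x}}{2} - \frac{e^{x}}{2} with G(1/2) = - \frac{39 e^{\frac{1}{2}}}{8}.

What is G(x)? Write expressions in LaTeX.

G(x) = \frac{\left(2 x^{3} - 6 x^{2} + 15 x - 16\right) e^{x}}{2}

G'(x) has the shape u'v + uv' for u = x^{3} - 3 x^{2} + \frac{15 x}{2} - 8 and v = e^{x} — it is the derivative of the product u*v.
A general antiderivative is \frac{\left(2 x^{3} - 6 x^{2} + 15 x - 16\right) e^{x}}{2} + C.
The condition gives C = - \frac{39 e^{\frac{1}{2}}}{8} - (- \frac{39 e^{\frac{1}{2}}}{8}) = 0.
So G(x) = \frac{\left(2 x^{3} - 6 x^{2} + 15 x - 16\right) e^{x}}{2}.
Check: d/dx[\frac{\left(2 x^{3} - 6 x^{2} + 15 x - 16\right) e^{x}}{2}] = x^{3} e^{x} + \frac{3 x e^{x}}{2} - \frac{e^{x}}{2} = G'(x).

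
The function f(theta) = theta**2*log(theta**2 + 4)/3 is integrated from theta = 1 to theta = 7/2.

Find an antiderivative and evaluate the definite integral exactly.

A first test for any F(theta): its theta-derivative must equal f(theta) identically.
F(theta) = theta**3*log(theta**2 + 4)/9 - 2*theta**3/27 + 8*theta/9 - 16*atan(theta/2)/9 is an antiderivative of f.
Check: d/dtheta[theta**3*log(theta**2 + 4)/9 - 2*theta**3/27 + 8*theta/9 - 16*atan(theta/2)/9] = theta**2*log(theta**2 + 4)/3 = f(theta).
F(7/2) = -16*atan(7/4)/9 - 7/108 + 343*log(65/4)/72; F(1) = -16*atan(1/2)/9 + log(5)/9 + 22/27.
Integral = F(7/2) - F(1) = -16*atan(7/4)/9 - 95/108 - log(5)/9 + 16*atan(1/2)/9 + 343*log(65/4)/72.

Antiderivative: F(theta) = theta**3*log(theta**2 + 4)/9 - 2*theta**3/27 + 8*theta/9 - 16*atan(theta/2)/9; value = -16*atan(7/4)/9 - 95/108 - log(5)/9 + 16*atan(1/2)/9 + 343*log(65/4)/72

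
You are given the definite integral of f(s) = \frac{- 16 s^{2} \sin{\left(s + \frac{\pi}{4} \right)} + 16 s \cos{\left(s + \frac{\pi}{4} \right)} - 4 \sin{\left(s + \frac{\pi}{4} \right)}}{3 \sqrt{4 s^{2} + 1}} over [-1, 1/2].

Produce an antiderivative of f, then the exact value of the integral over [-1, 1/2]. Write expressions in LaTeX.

Antiderivative: F(s) = \frac{4 \sqrt{4 s^{2} + 1} \cos{\left(s + \frac{\pi}{4} \right)}}{3}; value = - \frac{4 \sqrt{5} \sin{\left(\frac{\pi}{4} + 1 \right)}}{3} + \frac{4 \sqrt{2} \cos{\left(\frac{1}{2} + \frac{\pi}{4} \right)}}{3}

f has the shape u'v + uv' for u = \frac{4 \sqrt{4 s^{2} + 1}}{3} and v = \cos{\left(s + \frac{\pi}{4} \right)} — it is the derivative of the product u*v.
F(s) = \frac{4 \sqrt{4 s^{2} + 1} \cos{\left(s + \frac{\pi}{4} \right)}}{3} is an antiderivative of f.
Check: d/ds[\frac{4 \sqrt{4 s^{2} + 1} \cos{\left(s + \frac{\pi}{4} \right)}}{3}] = \frac{- 16 s^{2} \sin{\left(s + \frac{\pi}{4} \right)} + 16 s \cos{\left(s + \frac{\pi}{4} \right)} - 4 \sin{\left(s + \frac{\pi}{4} \right)}}{3 \sqrt{4 s^{2} + 1}} = f(s).
F(1/2) = \frac{4 \sqrt{2} \cos{\left(\frac{1}{2} + \frac{\pi}{4} \right)}}{3}; F(-1) = \frac{4 \sqrt{5} \sin{\left(\frac{\pi}{4} + 1 \right)}}{3}.
Integral = F(1/2) - F(-1) = - \frac{4 \sqrt{5} \sin{\left(\frac{\pi}{4} + 1 \right)}}{3} + \frac{4 \sqrt{2} \cos{\left(\frac{1}{2} + \frac{\pi}{4} \right)}}{3}.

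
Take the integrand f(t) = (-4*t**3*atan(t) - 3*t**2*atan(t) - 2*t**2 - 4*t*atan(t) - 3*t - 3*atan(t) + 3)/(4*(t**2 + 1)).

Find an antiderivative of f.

An antiderivative is F(t) = -(2*t**2 + 3*t - 3)*atan(t)/4.

Recognize the product-rule pattern: f = u'v + uv' with u = -t**2/2 - 3*t/4 + 3/4, v = atan(t), so integration by parts undoes it.
Check: d/dt[-(2*t**2 + 3*t - 3)*atan(t)/4] = (-4*t**3*atan(t) - 3*t**2*atan(t) - 2*t**2 - 4*t*atan(t) - 3*t - 3*atan(t) + 3)/(4*t**2 + 4), which equals f(t).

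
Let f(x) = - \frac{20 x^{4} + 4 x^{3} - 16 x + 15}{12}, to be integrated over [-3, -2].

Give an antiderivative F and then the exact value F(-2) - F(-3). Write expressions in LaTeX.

Antiderivative: F(x) = - \frac{x \left(4 x^{4} + x^{3} - 8 x + 15\right)}{12}; value = - \frac{139}{2}

A first test for any F(x): its x-derivative must equal f(x) identically.
F(x) = - \frac{x \left(4 x^{4} + x^{3} - 8 x + 15\right)}{12} is an antiderivative of f.
Check: d/dx[- \frac{x \left(4 x^{4} + x^{3} - 8 x + 15\right)}{12}] = - \frac{5 x^{4}}{3} - \frac{x^{3}}{3} + \frac{4 x}{3} - \frac{5}{4}, which equals f(x).
F(-2) = \frac{29}{2}; F(-3) = 84.
Integral = F(-2) - F(-3) = - \frac{139}{2}.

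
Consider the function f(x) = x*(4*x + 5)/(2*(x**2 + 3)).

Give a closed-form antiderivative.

Whatever form F(x) takes, F'(x) = f(x) is non-negotiable.
Check: d/dx[2*x + 5*log(x**2 + 3)/4 - 2*sqrt(3)*atan(sqrt(3)*x/3)] = (4*x**2 + 5*x)/(2*x**2 + 6), which equals f(x).

An antiderivative is F(x) = 2*x + 5*log(x**2 + 3)/4 - 2*sqrt(3)*atan(sqrt(3)*x/3).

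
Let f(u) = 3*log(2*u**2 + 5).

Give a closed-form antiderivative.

Differentiate the proposed F(u) back; it has to land on f(u) exactly.
Check: d/du[3*u*log(2*u**2 + 5) - 6*u + 3*sqrt(10)*atan(sqrt(10)*u/5)] = 3*log(2*u**2 + 5) = f(u).

An antiderivative is F(u) = 3*u*log(2*u**2 + 5) - 6*u + 3*sqrt(10)*atan(sqrt(10)*u/5).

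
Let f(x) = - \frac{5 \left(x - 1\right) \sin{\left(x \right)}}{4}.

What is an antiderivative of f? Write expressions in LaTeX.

An antiderivative is F(x) = \frac{5 \left(x \cos{\left(x \right)} - \sin{\left(x \right)} - \cos{\left(x \right)}\right)}{4}.

An antiderivative F(x) passes only if d/dx[F] lands on f(x) exactly.
Check: d/dx[\frac{5 \left(x \cos{\left(x \right)} - \sin{\left(x \right)} - \cos{\left(x \right)}\right)}{4}] = - \frac{5 x \sin{\left(x \right)}}{4} + \frac{5 \sin{\left(x \right)}}{4}, which equals f(x).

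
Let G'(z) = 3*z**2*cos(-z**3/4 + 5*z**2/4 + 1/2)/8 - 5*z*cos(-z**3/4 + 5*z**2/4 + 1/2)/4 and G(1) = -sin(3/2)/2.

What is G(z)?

G'(z) matches the chain-rule pattern g'(h)*h' with inner function h(z) = -z**3/4 + 5*z**2/4 + 1/2; substituting u = h(z) collapses the integral.
A general antiderivative is -sin(-z**3/4 + 5*z**2/4 + 1/2)/2 + C.
The condition gives C = -sin(3/2)/2 - (-sin(3/2)/2) = 0.
So G(z) = -sin(-z**3/4 + 5*z**2/4 + 1/2)/2.
Check: d/dz[-sin(-z**3/4 + 5*z**2/4 + 1/2)/2] = 3*z**2*cos(-z**3/4 + 5*z**2/4 + 1/2)/8 - 5*z*cos(-z**3/4 + 5*z**2/4 + 1/2)/4 = G'(z).

G(z) = -sin(-z**3/4 + 5*z**2/4 + 1/2)/2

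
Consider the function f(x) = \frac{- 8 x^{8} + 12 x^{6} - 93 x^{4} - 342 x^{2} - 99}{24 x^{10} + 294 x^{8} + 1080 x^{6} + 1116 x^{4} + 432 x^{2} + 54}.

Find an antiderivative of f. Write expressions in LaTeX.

For F(x) to be correct the identity F'(x) - f(x) = 0 must hold.
Check: d/dx[\frac{- 4 x^{4} \operatorname{atan}{\left(2 x \right)} - 24 x^{2} \operatorname{atan}{\left(2 x \right)} - 9 x - 12 \operatorname{atan}{\left(2 x \right)}}{6 x^{4} + 36 x^{2} + 18}] = \frac{- 8 x^{8} + 12 x^{6} - 93 x^{4} - 342 x^{2} - 99}{24 x^{10} + 294 x^{8} + 1080 x^{6} + 1116 x^{4} + 432 x^{2} + 54} = f(x).

An antiderivative is F(x) = \frac{- 4 x^{4} \operatorname{atan}{\left(2 x \right)} - 24 x^{2} \operatorname{atan}{\left(2 x \right)} - 9 x - 12 \operatorname{atan}{\left(2 x \right)}}{6 x^{4} + 36 x^{2} + 18}.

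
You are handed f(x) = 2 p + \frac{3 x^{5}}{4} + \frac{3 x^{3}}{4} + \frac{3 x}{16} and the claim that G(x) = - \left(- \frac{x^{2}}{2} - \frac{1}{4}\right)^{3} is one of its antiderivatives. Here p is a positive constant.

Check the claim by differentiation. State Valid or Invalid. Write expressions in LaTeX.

Invalid: d/dx[G] - f = - 2 p, which is not 0.

d/dx[G] = \frac{3 x^{5}}{4} + \frac{3 x^{3}}{4} + \frac{3 x}{16}
d/dx[G] - f(x) = - 2 p != 0.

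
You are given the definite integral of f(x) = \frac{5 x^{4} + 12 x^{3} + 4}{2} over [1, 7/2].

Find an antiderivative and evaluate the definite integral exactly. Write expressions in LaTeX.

Antiderivative: F(x) = \frac{x \left(x^{4} + 3 x^{3} + 4\right)}{2}; value = \frac{31405}{64}

A candidate is checked by its d/dx: the result must match f(x).
F(x) = \frac{x \left(x^{4} + 3 x^{3} + 4\right)}{2} is an antiderivative of f.
Check: d/dx[\frac{x \left(x^{4} + 3 x^{3} + 4\right)}{2}] = \frac{5 x^{4}}{2} + 6 x^{3} + 2, which equals f(x).
F(7/2) = \frac{31661}{64}; F(1) = 4.
Integral = F(7/2) - F(1) = \frac{31405}{64}.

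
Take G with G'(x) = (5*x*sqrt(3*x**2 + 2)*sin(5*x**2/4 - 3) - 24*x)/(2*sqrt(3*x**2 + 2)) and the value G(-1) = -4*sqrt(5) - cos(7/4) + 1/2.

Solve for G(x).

Check a candidate G(x) by differentiating: d/dx[G] must match the given G'(x).
A general antiderivative is -4*sqrt(3*x**2 + 2) - cos(5*x**2/4 - 3) + C.
The condition gives C = -4*sqrt(5) - cos(7/4) + 1/2 - (-4*sqrt(5) - cos(7/4)) = 1/2.
So G(x) = -4*sqrt(3*x**2 + 2) - cos(5*x**2/4 - 3) + 1/2.
Check: d/dx[-4*sqrt(3*x**2 + 2) - cos(5*x**2/4 - 3) + 1/2] = (5*x*sqrt(3*x**2 + 2)*sin(5*x**2/4 - 3) - 24*x)/(2*sqrt(3*x**2 + 2)) = G'(x).

G(x) = -4*sqrt(3*x**2 + 2) - cos(5*x**2/4 - 3) + 1/2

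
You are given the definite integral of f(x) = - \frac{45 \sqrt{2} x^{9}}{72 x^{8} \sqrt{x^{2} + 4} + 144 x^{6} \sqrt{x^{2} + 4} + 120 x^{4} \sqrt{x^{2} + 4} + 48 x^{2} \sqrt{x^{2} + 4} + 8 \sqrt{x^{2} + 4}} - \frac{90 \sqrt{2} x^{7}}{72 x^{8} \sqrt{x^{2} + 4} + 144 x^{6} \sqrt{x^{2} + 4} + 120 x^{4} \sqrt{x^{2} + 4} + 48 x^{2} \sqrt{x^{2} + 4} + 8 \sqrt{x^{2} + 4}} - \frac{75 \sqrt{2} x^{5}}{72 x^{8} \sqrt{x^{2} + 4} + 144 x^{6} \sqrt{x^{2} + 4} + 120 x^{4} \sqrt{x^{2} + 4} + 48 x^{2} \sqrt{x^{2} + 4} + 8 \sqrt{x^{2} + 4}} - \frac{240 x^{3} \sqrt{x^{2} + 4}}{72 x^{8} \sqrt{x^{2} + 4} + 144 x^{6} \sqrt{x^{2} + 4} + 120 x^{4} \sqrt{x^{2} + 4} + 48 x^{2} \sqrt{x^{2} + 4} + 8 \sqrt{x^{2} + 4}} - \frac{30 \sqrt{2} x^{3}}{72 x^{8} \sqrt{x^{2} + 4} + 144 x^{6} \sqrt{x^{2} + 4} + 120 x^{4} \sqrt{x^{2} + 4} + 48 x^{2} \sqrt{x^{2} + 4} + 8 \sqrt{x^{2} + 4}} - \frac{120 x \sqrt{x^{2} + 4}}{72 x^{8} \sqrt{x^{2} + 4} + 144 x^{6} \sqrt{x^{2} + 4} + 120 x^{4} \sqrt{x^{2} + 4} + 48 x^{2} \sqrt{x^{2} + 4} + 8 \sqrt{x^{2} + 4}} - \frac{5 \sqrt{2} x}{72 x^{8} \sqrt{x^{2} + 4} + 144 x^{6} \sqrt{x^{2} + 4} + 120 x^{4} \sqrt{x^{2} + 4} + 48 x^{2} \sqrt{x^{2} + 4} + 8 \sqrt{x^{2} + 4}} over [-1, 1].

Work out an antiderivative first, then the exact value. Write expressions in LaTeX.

The integrand splits into summands that can be handled one at a time.
F(x) = - \frac{5 \sqrt{\frac{x^{2}}{2} + 2}}{4} + \frac{5}{6 x^{4} + 6 x^{2} + 2} is an antiderivative of f.
Check: d/dx[- \frac{5 \sqrt{\frac{x^{2}}{2} + 2}}{4} + \frac{5}{6 x^{4} + 6 x^{2} + 2}] = \frac{- 45 \sqrt{2} x^{9} - 90 \sqrt{2} x^{7} - 75 \sqrt{2} x^{5} - 240 x^{3} \sqrt{x^{2} + 4} - 30 \sqrt{2} x^{3} - 120 x \sqrt{x^{2} + 4} - 5 \sqrt{2} x}{72 x^{8} \sqrt{x^{2} + 4} + 144 x^{6} \sqrt{x^{2} + 4} + 120 x^{4} \sqrt{x^{2} + 4} + 48 x^{2} \sqrt{x^{2} + 4} + 8 \sqrt{x^{2} + 4}}, which equals f(x).
F(1) = \frac{5}{14} - \frac{5 \sqrt{10}}{8}; F(-1) = \frac{5}{14} - \frac{5 \sqrt{10}}{8}.
Integral = F(1) - F(-1) = 0.

Antiderivative: F(x) = - \frac{5 \sqrt{\frac{x^{2}}{2} + 2}}{4} + \frac{5}{6 x^{4} + 6 x^{2} + 2}; value = 0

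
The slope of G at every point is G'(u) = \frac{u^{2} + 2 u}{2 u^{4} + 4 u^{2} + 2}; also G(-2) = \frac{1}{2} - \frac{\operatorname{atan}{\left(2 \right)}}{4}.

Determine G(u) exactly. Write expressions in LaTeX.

A first test for any G(u): its u-derivative must equal the given G'(u).
A general antiderivative is \frac{- u - 2}{4 u^{2} + 4} + \frac{\operatorname{atan}{\left(u \right)}}{4} + C.
The condition gives C = \frac{1}{2} - \frac{\operatorname{atan}{\left(2 \right)}}{4} - (- \frac{\operatorname{atan}{\left(2 \right)}}{4}) = \frac{1}{2}.
So G(u) = \frac{u^{2} \operatorname{atan}{\left(u \right)} + 2 u^{2} - u + \operatorname{atan}{\left(u \right)}}{4 \left(u^{2} + 1\right)}.
Check: d/du[\frac{u^{2} \operatorname{atan}{\left(u \right)} + 2 u^{2} - u + \operatorname{atan}{\left(u \right)}}{4 \left(u^{2} + 1\right)}] = \frac{u^{2} + 2 u}{2 u^{4} + 4 u^{2} + 2} = G'(u).

G(u) = \frac{u^{2} \operatorname{atan}{\left(u \right)} + 2 u^{2} - u + \operatorname{atan}{\left(u \right)}}{4 \left(u^{2} + 1\right)}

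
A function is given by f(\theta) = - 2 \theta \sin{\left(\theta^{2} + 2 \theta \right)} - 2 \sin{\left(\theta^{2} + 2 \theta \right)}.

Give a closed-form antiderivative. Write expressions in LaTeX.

f matches the chain-rule pattern g'(h)*h' with inner function h(\theta) = \theta^{2} + 2 \theta; substituting u = h(\theta) collapses the integral.
Check: d/d\theta[\cos{\left(\theta^{2} + 2 \theta \right)}] = - 2 \theta \sin{\left(\theta^{2} + 2 \theta \right)} - 2 \sin{\left(\theta^{2} + 2 \theta \right)} = f(\theta).

An antiderivative is F(\theta) = \cos{\left(\theta^{2} + 2 \theta \right)}.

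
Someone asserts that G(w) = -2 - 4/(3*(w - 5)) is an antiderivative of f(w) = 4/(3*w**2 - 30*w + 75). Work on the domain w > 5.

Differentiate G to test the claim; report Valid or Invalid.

d/dw[G] = 4/(3*w**2 - 30*w + 75)
This equals f(w) exactly, so the claim holds.

Valid - differentiating G returns exactly f.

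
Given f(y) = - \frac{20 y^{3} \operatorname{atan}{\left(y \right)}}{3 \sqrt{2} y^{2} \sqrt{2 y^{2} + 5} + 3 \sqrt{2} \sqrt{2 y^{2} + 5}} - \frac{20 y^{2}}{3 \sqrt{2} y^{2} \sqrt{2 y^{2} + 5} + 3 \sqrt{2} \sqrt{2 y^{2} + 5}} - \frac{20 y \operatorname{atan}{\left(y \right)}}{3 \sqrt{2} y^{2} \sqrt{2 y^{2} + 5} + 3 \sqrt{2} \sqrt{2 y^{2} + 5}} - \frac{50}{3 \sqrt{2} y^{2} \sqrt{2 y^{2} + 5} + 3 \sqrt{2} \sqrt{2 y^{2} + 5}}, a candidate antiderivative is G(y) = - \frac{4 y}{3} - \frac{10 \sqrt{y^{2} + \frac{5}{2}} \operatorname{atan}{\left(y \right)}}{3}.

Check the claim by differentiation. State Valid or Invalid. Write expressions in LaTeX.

Invalid: d/dy[G] - f = - \frac{4}{3}, which is not 0.

d/dy[G] = \frac{- 20 y^{3} \operatorname{atan}{\left(y \right)} - 4 \sqrt{2} y^{2} \sqrt{2 y^{2} + 5} - 20 y^{2} - 20 y \operatorname{atan}{\left(y \right)} - 4 \sqrt{2} \sqrt{2 y^{2} + 5} - 50}{3 \sqrt{2} y^{2} \sqrt{2 y^{2} + 5} + 3 \sqrt{2} \sqrt{2 y^{2} + 5}}
d/dy[G] - f(y) = - \frac{4}{3} != 0.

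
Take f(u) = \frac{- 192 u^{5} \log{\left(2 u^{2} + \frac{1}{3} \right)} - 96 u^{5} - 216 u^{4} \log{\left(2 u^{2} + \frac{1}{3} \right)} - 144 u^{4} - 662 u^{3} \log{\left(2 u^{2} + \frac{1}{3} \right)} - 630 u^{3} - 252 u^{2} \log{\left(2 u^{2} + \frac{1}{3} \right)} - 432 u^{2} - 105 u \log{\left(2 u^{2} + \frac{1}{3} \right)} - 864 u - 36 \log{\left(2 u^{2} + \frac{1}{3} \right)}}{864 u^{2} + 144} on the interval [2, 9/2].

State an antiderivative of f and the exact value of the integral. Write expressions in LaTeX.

f has the shape v'r + vr' for v = - \frac{\left(- \frac{u^{2}}{3} - \frac{u}{4} - 1\right)^{2}}{2} and r = \log{\left(2 u^{2} + \frac{1}{3} \right)} — it is the derivative of the product v*r.
F(u) = - \frac{\left(- 4 u^{2} - 3 u - 12\right)^{2} \log{\left(2 u^{2} + \frac{1}{3} \right)}}{288} is an antiderivative of f.
Check: d/du[- \frac{\left(- 4 u^{2} - 3 u - 12\right)^{2} \log{\left(2 u^{2} + \frac{1}{3} \right)}}{288}] = \frac{- 192 u^{5} \log{\left(2 u^{2} + \frac{1}{3} \right)} - 96 u^{5} - 216 u^{4} \log{\left(2 u^{2} + \frac{1}{3} \right)} - 144 u^{4} - 662 u^{3} \log{\left(2 u^{2} + \frac{1}{3} \right)} - 630 u^{3} - 252 u^{2} \log{\left(2 u^{2} + \frac{1}{3} \right)} - 432 u^{2} - 105 u \log{\left(2 u^{2} + \frac{1}{3} \right)} - 864 u - 36 \log{\left(2 u^{2} + \frac{1}{3} \right)}}{864 u^{2} + 144} = f(u).
F(9/2) = - \frac{5041 \log{\left(\frac{245}{6} \right)}}{128}; F(2) = - \frac{289 \log{\left(\frac{25}{3} \right)}}{72}.
Integral = F(9/2) - F(2) = - \frac{5041 \log{\left(\frac{245}{6} \right)}}{128} + \frac{289 \log{\left(\frac{25}{3} \right)}}{72}.

Antiderivative: F(u) = - \frac{\left(- 4 u^{2} - 3 u - 12\right)^{2} \log{\left(2 u^{2} + \frac{1}{3} \right)}}{288}; value = - \frac{5041 \log{\left(\frac{245}{6} \right)}}{128} + \frac{289 \log{\left(\frac{25}{3} \right)}}{72}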